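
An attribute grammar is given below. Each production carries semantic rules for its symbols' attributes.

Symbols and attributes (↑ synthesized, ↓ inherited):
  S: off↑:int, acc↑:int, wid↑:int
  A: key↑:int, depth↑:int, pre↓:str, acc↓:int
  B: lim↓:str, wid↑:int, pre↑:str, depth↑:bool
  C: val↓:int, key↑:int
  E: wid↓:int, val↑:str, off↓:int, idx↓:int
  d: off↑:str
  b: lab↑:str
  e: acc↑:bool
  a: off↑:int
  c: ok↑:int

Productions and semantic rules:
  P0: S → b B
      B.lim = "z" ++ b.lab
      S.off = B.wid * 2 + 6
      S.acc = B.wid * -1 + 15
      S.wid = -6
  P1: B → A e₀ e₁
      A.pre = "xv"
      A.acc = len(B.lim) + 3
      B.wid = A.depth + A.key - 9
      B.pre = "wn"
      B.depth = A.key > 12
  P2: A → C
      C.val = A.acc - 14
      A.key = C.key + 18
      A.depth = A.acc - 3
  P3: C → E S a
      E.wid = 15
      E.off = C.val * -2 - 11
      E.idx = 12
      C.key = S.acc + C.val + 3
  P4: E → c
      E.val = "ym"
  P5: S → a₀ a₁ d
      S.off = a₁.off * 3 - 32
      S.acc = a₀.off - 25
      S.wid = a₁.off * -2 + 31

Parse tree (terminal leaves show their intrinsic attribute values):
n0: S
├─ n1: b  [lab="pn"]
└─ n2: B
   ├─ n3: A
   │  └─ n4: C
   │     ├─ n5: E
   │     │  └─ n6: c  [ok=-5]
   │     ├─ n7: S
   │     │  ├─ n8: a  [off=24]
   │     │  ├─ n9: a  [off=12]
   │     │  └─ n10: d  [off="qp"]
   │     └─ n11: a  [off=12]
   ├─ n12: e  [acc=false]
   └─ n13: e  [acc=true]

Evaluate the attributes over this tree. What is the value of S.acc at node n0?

9

1. n1.lab = "pn"  [terminal]
2. n2.lim = "zpn"  ["z" ++ b.lab]
3. n3.pre = "xv"  ["xv"]
4. n3.acc = 6  [len(B.lim) + 3]
5. n4.val = -8  [A.acc - 14]
6. n5.wid = 15  [15]
7. n5.off = 5  [C.val * -2 - 11]
8. n5.idx = 12  [12]
9. n6.ok = -5  [terminal]
10. n5.val = "ym"  ["ym"]
11. n8.off = 24  [terminal]
12. n9.off = 12  [terminal]
13. n10.off = "qp"  [terminal]
14. n7.off = 4  [a₁.off * 3 - 32]
15. n7.acc = -1  [a₀.off - 25]
16. n7.wid = 7  [a₁.off * -2 + 31]
17. n11.off = 12  [terminal]
18. n4.key = -6  [S.acc + C.val + 3]
19. n3.key = 12  [C.key + 18]
20. n3.depth = 3  [A.acc - 3]
21. n12.acc = false  [terminal]
22. n13.acc = true  [terminal]
23. n2.wid = 6  [A.depth + A.key - 9]
24. n2.pre = "wn"  ["wn"]
25. n2.depth = false  [A.key > 12]
26. n0.off = 18  [B.wid * 2 + 6]
27. n0.acc = 9  [B.wid * -1 + 15]
28. n0.wid = -6  [-6]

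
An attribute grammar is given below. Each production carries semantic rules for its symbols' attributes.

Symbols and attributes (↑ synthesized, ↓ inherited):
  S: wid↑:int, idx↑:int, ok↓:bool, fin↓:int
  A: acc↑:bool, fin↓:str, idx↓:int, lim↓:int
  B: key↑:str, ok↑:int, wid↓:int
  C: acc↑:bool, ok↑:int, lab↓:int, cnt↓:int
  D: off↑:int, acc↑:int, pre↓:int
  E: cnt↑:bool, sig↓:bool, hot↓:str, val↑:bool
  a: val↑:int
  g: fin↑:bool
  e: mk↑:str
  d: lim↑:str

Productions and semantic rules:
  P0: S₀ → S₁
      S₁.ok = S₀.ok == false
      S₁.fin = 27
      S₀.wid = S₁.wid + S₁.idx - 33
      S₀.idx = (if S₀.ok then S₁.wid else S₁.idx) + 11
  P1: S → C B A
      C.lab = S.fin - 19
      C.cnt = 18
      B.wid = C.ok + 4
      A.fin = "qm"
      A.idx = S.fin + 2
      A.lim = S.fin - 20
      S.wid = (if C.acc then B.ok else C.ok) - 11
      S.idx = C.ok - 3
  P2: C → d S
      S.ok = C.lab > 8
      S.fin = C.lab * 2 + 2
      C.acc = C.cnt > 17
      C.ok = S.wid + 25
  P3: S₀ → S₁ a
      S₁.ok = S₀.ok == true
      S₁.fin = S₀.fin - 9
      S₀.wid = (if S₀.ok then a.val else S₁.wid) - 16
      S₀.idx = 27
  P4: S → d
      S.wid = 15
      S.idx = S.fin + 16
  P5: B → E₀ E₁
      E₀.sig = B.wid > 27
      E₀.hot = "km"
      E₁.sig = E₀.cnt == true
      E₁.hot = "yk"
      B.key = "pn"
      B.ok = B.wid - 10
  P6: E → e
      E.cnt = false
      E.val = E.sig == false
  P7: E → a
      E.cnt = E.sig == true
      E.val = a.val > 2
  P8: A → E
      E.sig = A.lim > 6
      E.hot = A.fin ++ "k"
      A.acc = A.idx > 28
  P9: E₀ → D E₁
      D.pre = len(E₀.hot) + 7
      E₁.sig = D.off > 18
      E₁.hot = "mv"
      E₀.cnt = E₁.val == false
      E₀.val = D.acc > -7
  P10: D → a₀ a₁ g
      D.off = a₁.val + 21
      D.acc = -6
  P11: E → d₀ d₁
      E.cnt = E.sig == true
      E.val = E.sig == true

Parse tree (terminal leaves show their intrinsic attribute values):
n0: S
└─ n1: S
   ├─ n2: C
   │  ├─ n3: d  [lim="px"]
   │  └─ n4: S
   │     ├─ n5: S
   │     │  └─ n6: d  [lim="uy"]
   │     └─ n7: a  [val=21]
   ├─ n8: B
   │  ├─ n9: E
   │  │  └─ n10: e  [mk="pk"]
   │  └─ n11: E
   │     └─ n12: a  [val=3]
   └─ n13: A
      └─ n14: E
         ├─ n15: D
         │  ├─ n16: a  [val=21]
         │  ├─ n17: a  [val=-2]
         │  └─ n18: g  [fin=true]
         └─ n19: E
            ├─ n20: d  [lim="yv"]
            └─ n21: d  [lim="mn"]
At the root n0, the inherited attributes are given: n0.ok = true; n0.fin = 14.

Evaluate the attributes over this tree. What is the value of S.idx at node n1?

21

1. n0.ok = true  [given at root]
2. n0.fin = 14  [given at root]
3. n1.ok = false  [S₀.ok == false]
4. n1.fin = 27  [27]
5. n2.lab = 8  [S.fin - 19]
6. n2.cnt = 18  [18]
7. n3.lim = "px"  [terminal]
8. n4.ok = false  [C.lab > 8]
9. n4.fin = 18  [C.lab * 2 + 2]
10. n5.ok = false  [S₀.ok == true]
11. n5.fin = 9  [S₀.fin - 9]
12. n6.lim = "uy"  [terminal]
13. n5.wid = 15  [15]
14. n5.idx = 25  [S.fin + 16]
15. n7.val = 21  [terminal]
16. n4.wid = -1  [(if S₀.ok then a.val else S₁.wid) - 16]
17. n4.idx = 27  [27]
18. n2.acc = true  [C.cnt > 17]
19. n2.ok = 24  [S.wid + 25]
20. n8.wid = 28  [C.ok + 4]
21. n9.sig = true  [B.wid > 27]
22. n9.hot = "km"  ["km"]
23. n10.mk = "pk"  [terminal]
24. n9.cnt = false  [false]
25. n9.val = false  [E.sig == false]
26. n11.sig = false  [E₀.cnt == true]
27. n11.hot = "yk"  ["yk"]
28. n12.val = 3  [terminal]
29. n11.cnt = false  [E.sig == true]
30. n11.val = true  [a.val > 2]
31. n8.key = "pn"  ["pn"]
32. n8.ok = 18  [B.wid - 10]
33. n13.fin = "qm"  ["qm"]
34. n13.idx = 29  [S.fin + 2]
35. n13.lim = 7  [S.fin - 20]
36. n14.sig = true  [A.lim > 6]
37. n14.hot = "qmk"  [A.fin ++ "k"]
38. n15.pre = 10  [len(E₀.hot) + 7]
39. n16.val = 21  [terminal]
40. n17.val = -2  [terminal]
41. n18.fin = true  [terminal]
42. n15.off = 19  [a₁.val + 21]
43. n15.acc = -6  [-6]
44. n19.sig = true  [D.off > 18]
45. n19.hot = "mv"  ["mv"]
46. n20.lim = "yv"  [terminal]
47. n21.lim = "mn"  [terminal]
48. n19.cnt = true  [E.sig == true]
49. n19.val = true  [E.sig == true]
50. n14.cnt = false  [E₁.val == false]
51. n14.val = true  [D.acc > -7]
52. n13.acc = true  [A.idx > 28]
53. n1.wid = 7  [(if C.acc then B.ok else C.ok) - 11]
54. n1.idx = 21  [C.ok - 3]
55. n0.wid = -5  [S₁.wid + S₁.idx - 33]
56. n0.idx = 18  [(if S₀.ok then S₁.wid else S₁.idx) + 11]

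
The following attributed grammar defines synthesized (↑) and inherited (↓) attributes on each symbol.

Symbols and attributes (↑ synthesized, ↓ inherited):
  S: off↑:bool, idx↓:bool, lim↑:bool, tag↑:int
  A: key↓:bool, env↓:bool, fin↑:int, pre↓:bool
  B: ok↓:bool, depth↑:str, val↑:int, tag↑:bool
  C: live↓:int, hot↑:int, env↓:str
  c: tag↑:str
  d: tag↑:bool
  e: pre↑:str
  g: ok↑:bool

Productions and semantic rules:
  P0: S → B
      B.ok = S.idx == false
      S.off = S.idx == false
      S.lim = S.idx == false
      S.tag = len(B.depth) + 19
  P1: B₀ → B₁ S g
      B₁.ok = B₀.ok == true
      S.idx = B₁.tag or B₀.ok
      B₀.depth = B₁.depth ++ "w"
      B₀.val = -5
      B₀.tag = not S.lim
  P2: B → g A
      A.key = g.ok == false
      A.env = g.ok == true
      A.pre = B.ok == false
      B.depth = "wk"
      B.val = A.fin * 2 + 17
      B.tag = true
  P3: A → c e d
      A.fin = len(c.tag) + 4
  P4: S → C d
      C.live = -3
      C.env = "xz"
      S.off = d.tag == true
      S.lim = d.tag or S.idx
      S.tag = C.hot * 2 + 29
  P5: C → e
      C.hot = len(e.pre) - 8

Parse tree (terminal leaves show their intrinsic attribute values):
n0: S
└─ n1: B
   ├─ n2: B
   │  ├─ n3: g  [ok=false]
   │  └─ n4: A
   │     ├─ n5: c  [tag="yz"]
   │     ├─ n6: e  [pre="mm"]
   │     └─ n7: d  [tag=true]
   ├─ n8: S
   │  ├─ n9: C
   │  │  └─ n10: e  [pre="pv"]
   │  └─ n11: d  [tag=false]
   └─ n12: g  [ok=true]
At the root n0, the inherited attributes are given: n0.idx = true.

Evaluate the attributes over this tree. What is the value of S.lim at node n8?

true

1. n0.idx = true  [given at root]
2. n1.ok = false  [S.idx == false]
3. n2.ok = false  [B₀.ok == true]
4. n3.ok = false  [terminal]
5. n4.key = true  [g.ok == false]
6. n4.env = false  [g.ok == true]
7. n4.pre = true  [B.ok == false]
8. n5.tag = "yz"  [terminal]
9. n6.pre = "mm"  [terminal]
10. n7.tag = true  [terminal]
11. n4.fin = 6  [len(c.tag) + 4]
12. n2.depth = "wk"  ["wk"]
13. n2.val = 29  [A.fin * 2 + 17]
14. n2.tag = true  [true]
15. n8.idx = true  [B₁.tag or B₀.ok]
16. n9.live = -3  [-3]
17. n9.env = "xz"  ["xz"]
18. n10.pre = "pv"  [terminal]
19. n9.hot = -6  [len(e.pre) - 8]
20. n11.tag = false  [terminal]
21. n8.off = false  [d.tag == true]
22. n8.lim = true  [d.tag or S.idx]
23. n8.tag = 17  [C.hot * 2 + 29]
24. n12.ok = true  [terminal]
25. n1.depth = "wkw"  [B₁.depth ++ "w"]
26. n1.val = -5  [-5]
27. n1.tag = false  [not S.lim]
28. n0.off = false  [S.idx == false]
29. n0.lim = false  [S.idx == false]
30. n0.tag = 22  [len(B.depth) + 19]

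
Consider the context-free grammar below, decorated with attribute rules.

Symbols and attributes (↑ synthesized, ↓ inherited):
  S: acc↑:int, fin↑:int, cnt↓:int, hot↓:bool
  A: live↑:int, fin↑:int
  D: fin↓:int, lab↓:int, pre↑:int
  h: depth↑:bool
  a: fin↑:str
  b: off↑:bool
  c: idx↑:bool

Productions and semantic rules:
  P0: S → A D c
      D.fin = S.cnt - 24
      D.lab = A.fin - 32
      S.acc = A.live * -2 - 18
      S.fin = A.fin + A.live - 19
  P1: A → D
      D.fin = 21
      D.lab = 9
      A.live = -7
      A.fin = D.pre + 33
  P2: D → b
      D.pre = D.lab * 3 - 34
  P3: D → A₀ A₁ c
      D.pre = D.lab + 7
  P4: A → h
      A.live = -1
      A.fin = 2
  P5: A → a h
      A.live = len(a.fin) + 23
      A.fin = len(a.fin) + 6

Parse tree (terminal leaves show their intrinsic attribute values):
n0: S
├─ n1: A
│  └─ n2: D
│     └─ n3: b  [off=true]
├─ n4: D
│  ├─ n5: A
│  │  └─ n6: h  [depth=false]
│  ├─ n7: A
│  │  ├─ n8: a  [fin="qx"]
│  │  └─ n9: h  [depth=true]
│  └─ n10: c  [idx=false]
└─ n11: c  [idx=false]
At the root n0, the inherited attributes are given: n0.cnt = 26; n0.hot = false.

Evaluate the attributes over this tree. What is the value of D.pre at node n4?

1

1. n0.cnt = 26  [given at root]
2. n0.hot = false  [given at root]
3. n2.fin = 21  [21]
4. n2.lab = 9  [9]
5. n3.off = true  [terminal]
6. n2.pre = -7  [D.lab * 3 - 34]
7. n1.live = -7  [-7]
8. n1.fin = 26  [D.pre + 33]
9. n4.fin = 2  [S.cnt - 24]
10. n4.lab = -6  [A.fin - 32]
11. n6.depth = false  [terminal]
12. n5.live = -1  [-1]
13. n5.fin = 2  [2]
14. n8.fin = "qx"  [terminal]
15. n9.depth = true  [terminal]
16. n7.live = 25  [len(a.fin) + 23]
17. n7.fin = 8  [len(a.fin) + 6]
18. n10.idx = false  [terminal]
19. n4.pre = 1  [D.lab + 7]
20. n11.idx = false  [terminal]
21. n0.acc = -4  [A.live * -2 - 18]
22. n0.fin = 0  [A.fin + A.live - 19]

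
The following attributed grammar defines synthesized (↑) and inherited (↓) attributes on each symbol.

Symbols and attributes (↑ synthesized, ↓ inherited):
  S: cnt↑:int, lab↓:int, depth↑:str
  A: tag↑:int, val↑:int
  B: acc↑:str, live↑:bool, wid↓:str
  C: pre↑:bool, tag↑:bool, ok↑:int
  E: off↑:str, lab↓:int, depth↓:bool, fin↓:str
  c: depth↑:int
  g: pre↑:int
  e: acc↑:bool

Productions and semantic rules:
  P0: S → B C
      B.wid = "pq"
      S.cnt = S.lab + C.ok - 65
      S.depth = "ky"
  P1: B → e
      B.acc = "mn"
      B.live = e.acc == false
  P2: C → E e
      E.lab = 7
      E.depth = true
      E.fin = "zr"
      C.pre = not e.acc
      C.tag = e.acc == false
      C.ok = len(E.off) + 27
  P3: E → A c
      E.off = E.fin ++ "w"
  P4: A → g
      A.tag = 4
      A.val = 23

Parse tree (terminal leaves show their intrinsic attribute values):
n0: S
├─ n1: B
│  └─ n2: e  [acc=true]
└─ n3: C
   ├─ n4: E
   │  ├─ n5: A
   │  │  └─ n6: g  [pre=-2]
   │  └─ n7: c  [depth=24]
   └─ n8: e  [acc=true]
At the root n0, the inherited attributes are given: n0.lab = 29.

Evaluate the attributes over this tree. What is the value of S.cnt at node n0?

1. n0.lab = 29  [given at root]
2. n1.wid = "pq"  ["pq"]
3. n2.acc = true  [terminal]
4. n1.acc = "mn"  ["mn"]
5. n1.live = false  [e.acc == false]
6. n4.lab = 7  [7]
7. n4.depth = true  [true]
8. n4.fin = "zr"  ["zr"]
9. n6.pre = -2  [terminal]
10. n5.tag = 4  [4]
11. n5.val = 23  [23]
12. n7.depth = 24  [terminal]
13. n4.off = "zrw"  [E.fin ++ "w"]
14. n8.acc = true  [terminal]
15. n3.pre = false  [not e.acc]
16. n3.tag = false  [e.acc == false]
17. n3.ok = 30  [len(E.off) + 27]
18. n0.cnt = -6  [S.lab + C.ok - 65]
19. n0.depth = "ky"  ["ky"]

-6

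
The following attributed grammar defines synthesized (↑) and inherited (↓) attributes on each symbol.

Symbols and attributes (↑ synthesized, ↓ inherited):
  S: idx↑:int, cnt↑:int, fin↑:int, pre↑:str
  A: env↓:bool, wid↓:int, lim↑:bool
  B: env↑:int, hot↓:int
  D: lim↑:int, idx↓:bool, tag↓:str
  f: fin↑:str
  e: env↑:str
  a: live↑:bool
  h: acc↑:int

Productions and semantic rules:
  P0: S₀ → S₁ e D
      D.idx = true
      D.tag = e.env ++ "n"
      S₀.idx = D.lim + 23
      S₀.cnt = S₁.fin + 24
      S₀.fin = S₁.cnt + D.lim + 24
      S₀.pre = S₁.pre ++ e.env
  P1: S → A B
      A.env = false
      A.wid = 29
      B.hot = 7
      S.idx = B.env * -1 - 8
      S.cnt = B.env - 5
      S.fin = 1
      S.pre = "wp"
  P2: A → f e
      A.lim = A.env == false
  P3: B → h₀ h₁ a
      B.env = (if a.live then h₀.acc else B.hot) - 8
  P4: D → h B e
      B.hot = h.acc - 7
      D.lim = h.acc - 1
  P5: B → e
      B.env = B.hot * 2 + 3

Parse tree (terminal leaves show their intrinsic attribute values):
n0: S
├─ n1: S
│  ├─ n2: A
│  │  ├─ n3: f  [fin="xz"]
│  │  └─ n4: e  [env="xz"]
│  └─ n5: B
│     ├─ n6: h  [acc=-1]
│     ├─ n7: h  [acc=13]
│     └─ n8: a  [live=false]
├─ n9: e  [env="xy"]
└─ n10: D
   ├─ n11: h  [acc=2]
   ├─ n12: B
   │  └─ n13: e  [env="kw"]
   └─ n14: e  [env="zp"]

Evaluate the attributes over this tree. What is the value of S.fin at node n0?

19

1. n2.env = false  [false]
2. n2.wid = 29  [29]
3. n3.fin = "xz"  [terminal]
4. n4.env = "xz"  [terminal]
5. n2.lim = true  [A.env == false]
6. n5.hot = 7  [7]
7. n6.acc = -1  [terminal]
8. n7.acc = 13  [terminal]
9. n8.live = false  [terminal]
10. n5.env = -1  [(if a.live then h₀.acc else B.hot) - 8]
11. n1.idx = -7  [B.env * -1 - 8]
12. n1.cnt = -6  [B.env - 5]
13. n1.fin = 1  [1]
14. n1.pre = "wp"  ["wp"]
15. n9.env = "xy"  [terminal]
16. n10.idx = true  [true]
17. n10.tag = "xyn"  [e.env ++ "n"]
18. n11.acc = 2  [terminal]
19. n12.hot = -5  [h.acc - 7]
20. n13.env = "kw"  [terminal]
21. n12.env = -7  [B.hot * 2 + 3]
22. n14.env = "zp"  [terminal]
23. n10.lim = 1  [h.acc - 1]
24. n0.idx = 24  [D.lim + 23]
25. n0.cnt = 25  [S₁.fin + 24]
26. n0.fin = 19  [S₁.cnt + D.lim + 24]
27. n0.pre = "wpxy"  [S₁.pre ++ e.env]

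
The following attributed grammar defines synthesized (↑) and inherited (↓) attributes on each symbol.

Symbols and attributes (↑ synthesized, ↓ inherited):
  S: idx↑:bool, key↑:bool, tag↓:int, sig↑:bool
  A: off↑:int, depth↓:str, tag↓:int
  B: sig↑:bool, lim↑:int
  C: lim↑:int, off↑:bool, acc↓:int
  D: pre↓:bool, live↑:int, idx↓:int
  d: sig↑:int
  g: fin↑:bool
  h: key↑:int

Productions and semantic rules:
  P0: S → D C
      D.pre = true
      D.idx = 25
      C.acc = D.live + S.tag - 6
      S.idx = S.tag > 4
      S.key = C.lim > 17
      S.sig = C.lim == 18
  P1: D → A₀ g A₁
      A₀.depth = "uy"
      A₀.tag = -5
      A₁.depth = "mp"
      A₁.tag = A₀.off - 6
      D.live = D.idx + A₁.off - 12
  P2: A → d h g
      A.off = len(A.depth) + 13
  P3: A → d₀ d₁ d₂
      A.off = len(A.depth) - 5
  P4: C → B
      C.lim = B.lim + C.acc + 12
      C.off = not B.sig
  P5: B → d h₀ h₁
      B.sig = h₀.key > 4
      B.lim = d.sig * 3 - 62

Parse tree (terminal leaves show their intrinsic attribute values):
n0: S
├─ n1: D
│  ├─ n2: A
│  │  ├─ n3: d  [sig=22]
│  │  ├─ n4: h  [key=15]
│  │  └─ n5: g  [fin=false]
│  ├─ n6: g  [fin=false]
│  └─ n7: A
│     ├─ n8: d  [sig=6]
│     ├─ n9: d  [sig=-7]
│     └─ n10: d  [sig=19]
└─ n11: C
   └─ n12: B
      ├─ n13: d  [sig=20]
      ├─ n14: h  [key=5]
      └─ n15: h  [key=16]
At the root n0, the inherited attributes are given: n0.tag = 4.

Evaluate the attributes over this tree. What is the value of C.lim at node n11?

1. n0.tag = 4  [given at root]
2. n1.pre = true  [true]
3. n1.idx = 25  [25]
4. n2.depth = "uy"  ["uy"]
5. n2.tag = -5  [-5]
6. n3.sig = 22  [terminal]
7. n4.key = 15  [terminal]
8. n5.fin = false  [terminal]
9. n2.off = 15  [len(A.depth) + 13]
10. n6.fin = false  [terminal]
11. n7.depth = "mp"  ["mp"]
12. n7.tag = 9  [A₀.off - 6]
13. n8.sig = 6  [terminal]
14. n9.sig = -7  [terminal]
15. n10.sig = 19  [terminal]
16. n7.off = -3  [len(A.depth) - 5]
17. n1.live = 10  [D.idx + A₁.off - 12]
18. n11.acc = 8  [D.live + S.tag - 6]
19. n13.sig = 20  [terminal]
20. n14.key = 5  [terminal]
21. n15.key = 16  [terminal]
22. n12.sig = true  [h₀.key > 4]
23. n12.lim = -2  [d.sig * 3 - 62]
24. n11.lim = 18  [B.lim + C.acc + 12]
25. n11.off = false  [not B.sig]
26. n0.idx = false  [S.tag > 4]
27. n0.key = true  [C.lim > 17]
28. n0.sig = true  [C.lim == 18]

18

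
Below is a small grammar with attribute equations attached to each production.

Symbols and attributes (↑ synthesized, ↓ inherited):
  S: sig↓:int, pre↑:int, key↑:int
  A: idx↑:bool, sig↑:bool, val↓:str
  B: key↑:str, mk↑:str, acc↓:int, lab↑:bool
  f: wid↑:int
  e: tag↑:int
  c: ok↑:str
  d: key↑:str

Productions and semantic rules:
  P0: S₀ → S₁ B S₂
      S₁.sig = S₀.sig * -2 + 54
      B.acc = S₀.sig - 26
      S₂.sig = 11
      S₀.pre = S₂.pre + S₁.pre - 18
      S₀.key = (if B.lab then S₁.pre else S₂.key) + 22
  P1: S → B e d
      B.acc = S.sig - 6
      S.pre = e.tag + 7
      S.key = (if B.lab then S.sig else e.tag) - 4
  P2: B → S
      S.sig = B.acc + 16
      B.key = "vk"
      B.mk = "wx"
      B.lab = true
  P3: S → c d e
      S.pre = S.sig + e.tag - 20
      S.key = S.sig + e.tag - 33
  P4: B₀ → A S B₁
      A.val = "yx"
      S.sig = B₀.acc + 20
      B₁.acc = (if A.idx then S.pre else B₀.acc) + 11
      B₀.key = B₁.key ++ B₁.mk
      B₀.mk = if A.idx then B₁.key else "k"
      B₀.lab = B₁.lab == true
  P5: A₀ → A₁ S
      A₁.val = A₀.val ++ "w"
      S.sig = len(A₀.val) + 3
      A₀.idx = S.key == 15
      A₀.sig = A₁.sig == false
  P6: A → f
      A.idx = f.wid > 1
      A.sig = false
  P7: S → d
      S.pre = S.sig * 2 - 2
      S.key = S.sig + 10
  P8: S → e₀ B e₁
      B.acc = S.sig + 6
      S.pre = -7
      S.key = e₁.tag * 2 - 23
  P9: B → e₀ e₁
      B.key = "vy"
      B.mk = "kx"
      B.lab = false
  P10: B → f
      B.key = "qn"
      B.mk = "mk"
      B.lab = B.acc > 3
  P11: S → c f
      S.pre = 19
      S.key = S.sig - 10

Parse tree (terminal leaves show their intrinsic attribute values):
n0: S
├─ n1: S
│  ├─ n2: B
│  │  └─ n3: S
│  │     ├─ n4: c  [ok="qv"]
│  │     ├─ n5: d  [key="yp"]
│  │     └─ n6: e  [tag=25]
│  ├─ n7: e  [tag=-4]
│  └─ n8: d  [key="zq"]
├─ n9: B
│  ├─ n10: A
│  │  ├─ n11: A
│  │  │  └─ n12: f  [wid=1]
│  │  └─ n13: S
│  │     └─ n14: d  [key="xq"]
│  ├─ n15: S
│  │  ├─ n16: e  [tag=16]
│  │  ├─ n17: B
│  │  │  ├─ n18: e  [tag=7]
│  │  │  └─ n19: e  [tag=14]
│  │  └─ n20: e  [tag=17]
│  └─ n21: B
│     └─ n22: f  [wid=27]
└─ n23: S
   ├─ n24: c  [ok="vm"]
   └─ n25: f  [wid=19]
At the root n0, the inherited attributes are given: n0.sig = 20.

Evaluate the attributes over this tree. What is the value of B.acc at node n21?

4

1. n0.sig = 20  [given at root]
2. n1.sig = 14  [S₀.sig * -2 + 54]
3. n2.acc = 8  [S.sig - 6]
4. n3.sig = 24  [B.acc + 16]
5. n4.ok = "qv"  [terminal]
6. n5.key = "yp"  [terminal]
7. n6.tag = 25  [terminal]
8. n3.pre = 29  [S.sig + e.tag - 20]
9. n3.key = 16  [S.sig + e.tag - 33]
10. n2.key = "vk"  ["vk"]
11. n2.mk = "wx"  ["wx"]
12. n2.lab = true  [true]
13. n7.tag = -4  [terminal]
14. n8.key = "zq"  [terminal]
15. n1.pre = 3  [e.tag + 7]
16. n1.key = 10  [(if B.lab then S.sig else e.tag) - 4]
17. n9.acc = -6  [S₀.sig - 26]
18. n10.val = "yx"  ["yx"]
19. n11.val = "yxw"  [A₀.val ++ "w"]
20. n12.wid = 1  [terminal]
21. n11.idx = false  [f.wid > 1]
22. n11.sig = false  [false]
23. n13.sig = 5  [len(A₀.val) + 3]
24. n14.key = "xq"  [terminal]
25. n13.pre = 8  [S.sig * 2 - 2]
26. n13.key = 15  [S.sig + 10]
27. n10.idx = true  [S.key == 15]
28. n10.sig = true  [A₁.sig == false]
29. n15.sig = 14  [B₀.acc + 20]
30. n16.tag = 16  [terminal]
31. n17.acc = 20  [S.sig + 6]
32. n18.tag = 7  [terminal]
33. n19.tag = 14  [terminal]
34. n17.key = "vy"  ["vy"]
35. n17.mk = "kx"  ["kx"]
36. n17.lab = false  [false]
37. n20.tag = 17  [terminal]
38. n15.pre = -7  [-7]
39. n15.key = 11  [e₁.tag * 2 - 23]
40. n21.acc = 4  [(if A.idx then S.pre else B₀.acc) + 11]
41. n22.wid = 27  [terminal]
42. n21.key = "qn"  ["qn"]
43. n21.mk = "mk"  ["mk"]
44. n21.lab = true  [B.acc > 3]
45. n9.key = "qnmk"  [B₁.key ++ B₁.mk]
46. n9.mk = "qn"  [if A.idx then B₁.key else "k"]
47. n9.lab = true  [B₁.lab == true]
48. n23.sig = 11  [11]
49. n24.ok = "vm"  [terminal]
50. n25.wid = 19  [terminal]
51. n23.pre = 19  [19]
52. n23.key = 1  [S.sig - 10]
53. n0.pre = 4  [S₂.pre + S₁.pre - 18]
54. n0.key = 25  [(if B.lab then S₁.pre else S₂.key) + 22]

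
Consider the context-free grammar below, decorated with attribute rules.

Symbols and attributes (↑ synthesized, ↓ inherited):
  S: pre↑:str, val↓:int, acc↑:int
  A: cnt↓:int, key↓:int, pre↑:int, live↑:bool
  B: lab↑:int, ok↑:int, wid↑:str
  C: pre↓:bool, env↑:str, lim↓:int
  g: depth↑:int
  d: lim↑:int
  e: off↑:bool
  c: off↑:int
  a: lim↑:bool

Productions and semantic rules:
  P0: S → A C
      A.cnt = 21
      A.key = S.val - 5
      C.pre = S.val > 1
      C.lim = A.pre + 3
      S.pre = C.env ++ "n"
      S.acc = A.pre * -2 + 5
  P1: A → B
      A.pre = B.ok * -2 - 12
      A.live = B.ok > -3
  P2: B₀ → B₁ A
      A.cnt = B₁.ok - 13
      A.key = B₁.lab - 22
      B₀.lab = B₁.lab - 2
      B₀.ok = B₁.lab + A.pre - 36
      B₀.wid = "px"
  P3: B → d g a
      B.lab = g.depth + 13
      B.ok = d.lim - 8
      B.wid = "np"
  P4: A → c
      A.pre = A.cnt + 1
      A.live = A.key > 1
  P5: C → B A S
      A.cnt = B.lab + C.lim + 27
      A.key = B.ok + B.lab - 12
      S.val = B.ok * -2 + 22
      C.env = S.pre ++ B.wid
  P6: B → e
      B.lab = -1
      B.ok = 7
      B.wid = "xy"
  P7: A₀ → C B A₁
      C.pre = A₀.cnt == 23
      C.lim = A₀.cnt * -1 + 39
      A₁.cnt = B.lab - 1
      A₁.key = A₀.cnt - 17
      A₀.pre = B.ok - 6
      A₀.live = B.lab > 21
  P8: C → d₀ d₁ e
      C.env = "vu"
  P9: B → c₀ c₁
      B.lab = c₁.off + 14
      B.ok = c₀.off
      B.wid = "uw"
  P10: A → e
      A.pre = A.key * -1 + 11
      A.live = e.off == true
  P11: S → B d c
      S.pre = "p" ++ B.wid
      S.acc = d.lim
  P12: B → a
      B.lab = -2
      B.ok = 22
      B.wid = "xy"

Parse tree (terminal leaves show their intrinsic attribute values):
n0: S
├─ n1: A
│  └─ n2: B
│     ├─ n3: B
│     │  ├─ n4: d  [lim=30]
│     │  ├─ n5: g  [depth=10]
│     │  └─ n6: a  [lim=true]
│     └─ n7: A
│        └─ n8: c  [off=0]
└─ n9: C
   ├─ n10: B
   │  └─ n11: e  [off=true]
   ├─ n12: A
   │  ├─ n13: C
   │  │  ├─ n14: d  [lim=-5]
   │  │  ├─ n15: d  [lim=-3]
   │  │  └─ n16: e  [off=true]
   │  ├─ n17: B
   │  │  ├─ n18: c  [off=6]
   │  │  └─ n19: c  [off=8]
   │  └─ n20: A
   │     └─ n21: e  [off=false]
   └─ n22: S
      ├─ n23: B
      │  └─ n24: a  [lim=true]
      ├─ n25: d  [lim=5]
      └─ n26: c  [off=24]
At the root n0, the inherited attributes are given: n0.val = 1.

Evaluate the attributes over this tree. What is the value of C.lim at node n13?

1. n0.val = 1  [given at root]
2. n1.cnt = 21  [21]
3. n1.key = -4  [S.val - 5]
4. n4.lim = 30  [terminal]
5. n5.depth = 10  [terminal]
6. n6.lim = true  [terminal]
7. n3.lab = 23  [g.depth + 13]
8. n3.ok = 22  [d.lim - 8]
9. n3.wid = "np"  ["np"]
10. n7.cnt = 9  [B₁.ok - 13]
11. n7.key = 1  [B₁.lab - 22]
12. n8.off = 0  [terminal]
13. n7.pre = 10  [A.cnt + 1]
14. n7.live = false  [A.key > 1]
15. n2.lab = 21  [B₁.lab - 2]
16. n2.ok = -3  [B₁.lab + A.pre - 36]
17. n2.wid = "px"  ["px"]
18. n1.pre = -6  [B.ok * -2 - 12]
19. n1.live = false  [B.ok > -3]
20. n9.pre = false  [S.val > 1]
21. n9.lim = -3  [A.pre + 3]
22. n11.off = true  [terminal]
23. n10.lab = -1  [-1]
24. n10.ok = 7  [7]
25. n10.wid = "xy"  ["xy"]
26. n12.cnt = 23  [B.lab + C.lim + 27]
27. n12.key = -6  [B.ok + B.lab - 12]
28. n13.pre = true  [A₀.cnt == 23]
29. n13.lim = 16  [A₀.cnt * -1 + 39]
30. n14.lim = -5  [terminal]
31. n15.lim = -3  [terminal]
32. n16.off = true  [terminal]
33. n13.env = "vu"  ["vu"]
34. n18.off = 6  [terminal]
35. n19.off = 8  [terminal]
36. n17.lab = 22  [c₁.off + 14]
37. n17.ok = 6  [c₀.off]
38. n17.wid = "uw"  ["uw"]
39. n20.cnt = 21  [B.lab - 1]
40. n20.key = 6  [A₀.cnt - 17]
41. n21.off = false  [terminal]
42. n20.pre = 5  [A.key * -1 + 11]
43. n20.live = false  [e.off == true]
44. n12.pre = 0  [B.ok - 6]
45. n12.live = true  [B.lab > 21]
46. n22.val = 8  [B.ok * -2 + 22]
47. n24.lim = true  [terminal]
48. n23.lab = -2  [-2]
49. n23.ok = 22  [22]
50. n23.wid = "xy"  ["xy"]
51. n25.lim = 5  [terminal]
52. n26.off = 24  [terminal]
53. n22.pre = "pxy"  ["p" ++ B.wid]
54. n22.acc = 5  [d.lim]
55. n9.env = "pxyxy"  [S.pre ++ B.wid]
56. n0.pre = "pxyxyn"  [C.env ++ "n"]
57. n0.acc = 17  [A.pre * -2 + 5]

16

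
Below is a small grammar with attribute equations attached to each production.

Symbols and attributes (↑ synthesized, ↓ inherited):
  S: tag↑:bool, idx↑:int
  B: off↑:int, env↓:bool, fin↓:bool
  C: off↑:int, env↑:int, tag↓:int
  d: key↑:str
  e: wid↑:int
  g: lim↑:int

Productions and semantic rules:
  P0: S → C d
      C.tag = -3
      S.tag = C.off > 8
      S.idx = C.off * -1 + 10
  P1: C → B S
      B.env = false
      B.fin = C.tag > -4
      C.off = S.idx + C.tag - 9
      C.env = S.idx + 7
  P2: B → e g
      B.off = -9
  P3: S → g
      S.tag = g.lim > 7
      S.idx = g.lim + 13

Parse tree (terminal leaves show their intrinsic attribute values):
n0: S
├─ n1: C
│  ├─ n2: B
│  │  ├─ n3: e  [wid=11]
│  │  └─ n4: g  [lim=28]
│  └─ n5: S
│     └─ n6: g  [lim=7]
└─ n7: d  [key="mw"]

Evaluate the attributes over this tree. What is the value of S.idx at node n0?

2

1. n1.tag = -3  [-3]
2. n2.env = false  [false]
3. n2.fin = true  [C.tag > -4]
4. n3.wid = 11  [terminal]
5. n4.lim = 28  [terminal]
6. n2.off = -9  [-9]
7. n6.lim = 7  [terminal]
8. n5.tag = false  [g.lim > 7]
9. n5.idx = 20  [g.lim + 13]
10. n1.off = 8  [S.idx + C.tag - 9]
11. n1.env = 27  [S.idx + 7]
12. n7.key = "mw"  [terminal]
13. n0.tag = false  [C.off > 8]
14. n0.idx = 2  [C.off * -1 + 10]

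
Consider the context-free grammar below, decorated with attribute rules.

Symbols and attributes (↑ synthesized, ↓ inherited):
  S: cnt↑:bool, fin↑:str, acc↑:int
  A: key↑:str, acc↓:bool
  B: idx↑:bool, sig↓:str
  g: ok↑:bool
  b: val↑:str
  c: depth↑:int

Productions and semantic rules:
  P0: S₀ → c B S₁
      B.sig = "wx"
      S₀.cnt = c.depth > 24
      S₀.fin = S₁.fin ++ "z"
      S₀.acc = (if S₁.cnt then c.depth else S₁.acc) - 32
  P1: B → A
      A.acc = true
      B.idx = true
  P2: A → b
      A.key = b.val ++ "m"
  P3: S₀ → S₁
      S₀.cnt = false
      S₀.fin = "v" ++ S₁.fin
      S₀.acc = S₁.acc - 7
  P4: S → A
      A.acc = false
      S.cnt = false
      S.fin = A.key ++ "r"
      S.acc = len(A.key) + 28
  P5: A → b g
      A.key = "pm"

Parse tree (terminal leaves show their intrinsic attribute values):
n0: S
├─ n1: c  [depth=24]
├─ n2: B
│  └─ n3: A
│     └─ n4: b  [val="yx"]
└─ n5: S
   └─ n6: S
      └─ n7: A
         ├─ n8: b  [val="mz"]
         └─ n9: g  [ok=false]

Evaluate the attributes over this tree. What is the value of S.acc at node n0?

1. n1.depth = 24  [terminal]
2. n2.sig = "wx"  ["wx"]
3. n3.acc = true  [true]
4. n4.val = "yx"  [terminal]
5. n3.key = "yxm"  [b.val ++ "m"]
6. n2.idx = true  [true]
7. n7.acc = false  [false]
8. n8.val = "mz"  [terminal]
9. n9.ok = false  [terminal]
10. n7.key = "pm"  ["pm"]
11. n6.cnt = false  [false]
12. n6.fin = "pmr"  [A.key ++ "r"]
13. n6.acc = 30  [len(A.key) + 28]
14. n5.cnt = false  [false]
15. n5.fin = "vpmr"  ["v" ++ S₁.fin]
16. n5.acc = 23  [S₁.acc - 7]
17. n0.cnt = false  [c.depth > 24]
18. n0.fin = "vpmrz"  [S₁.fin ++ "z"]
19. n0.acc = -9  [(if S₁.cnt then c.depth else S₁.acc) - 32]

-9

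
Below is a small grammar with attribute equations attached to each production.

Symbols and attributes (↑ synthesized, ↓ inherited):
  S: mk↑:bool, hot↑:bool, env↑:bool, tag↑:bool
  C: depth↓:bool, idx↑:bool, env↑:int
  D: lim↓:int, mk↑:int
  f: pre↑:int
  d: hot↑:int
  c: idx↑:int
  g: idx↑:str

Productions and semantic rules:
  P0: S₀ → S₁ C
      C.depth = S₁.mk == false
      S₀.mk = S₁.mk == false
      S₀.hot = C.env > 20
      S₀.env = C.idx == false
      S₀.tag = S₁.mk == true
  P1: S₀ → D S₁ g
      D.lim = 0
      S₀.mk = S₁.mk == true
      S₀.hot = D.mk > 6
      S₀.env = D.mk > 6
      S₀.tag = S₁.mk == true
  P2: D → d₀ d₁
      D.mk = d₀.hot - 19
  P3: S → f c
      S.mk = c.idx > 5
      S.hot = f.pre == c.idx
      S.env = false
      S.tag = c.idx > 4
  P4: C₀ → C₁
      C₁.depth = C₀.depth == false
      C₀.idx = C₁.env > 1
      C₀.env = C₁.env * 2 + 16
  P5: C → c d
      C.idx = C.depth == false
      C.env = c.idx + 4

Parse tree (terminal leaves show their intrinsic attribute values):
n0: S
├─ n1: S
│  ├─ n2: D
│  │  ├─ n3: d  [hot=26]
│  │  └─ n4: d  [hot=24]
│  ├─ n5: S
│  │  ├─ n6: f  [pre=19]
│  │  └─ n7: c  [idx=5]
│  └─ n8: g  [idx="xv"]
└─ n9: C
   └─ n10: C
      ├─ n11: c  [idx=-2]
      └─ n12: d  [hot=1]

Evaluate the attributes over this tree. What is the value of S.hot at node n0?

false

1. n2.lim = 0  [0]
2. n3.hot = 26  [terminal]
3. n4.hot = 24  [terminal]
4. n2.mk = 7  [d₀.hot - 19]
5. n6.pre = 19  [terminal]
6. n7.idx = 5  [terminal]
7. n5.mk = false  [c.idx > 5]
8. n5.hot = false  [f.pre == c.idx]
9. n5.env = false  [false]
10. n5.tag = true  [c.idx > 4]
11. n8.idx = "xv"  [terminal]
12. n1.mk = false  [S₁.mk == true]
13. n1.hot = true  [D.mk > 6]
14. n1.env = true  [D.mk > 6]
15. n1.tag = false  [S₁.mk == true]
16. n9.depth = true  [S₁.mk == false]
17. n10.depth = false  [C₀.depth == false]
18. n11.idx = -2  [terminal]
19. n12.hot = 1  [terminal]
20. n10.idx = true  [C.depth == false]
21. n10.env = 2  [c.idx + 4]
22. n9.idx = true  [C₁.env > 1]
23. n9.env = 20  [C₁.env * 2 + 16]
24. n0.mk = true  [S₁.mk == false]
25. n0.hot = false  [C.env > 20]
26. n0.env = false  [C.idx == false]
27. n0.tag = false  [S₁.mk == true]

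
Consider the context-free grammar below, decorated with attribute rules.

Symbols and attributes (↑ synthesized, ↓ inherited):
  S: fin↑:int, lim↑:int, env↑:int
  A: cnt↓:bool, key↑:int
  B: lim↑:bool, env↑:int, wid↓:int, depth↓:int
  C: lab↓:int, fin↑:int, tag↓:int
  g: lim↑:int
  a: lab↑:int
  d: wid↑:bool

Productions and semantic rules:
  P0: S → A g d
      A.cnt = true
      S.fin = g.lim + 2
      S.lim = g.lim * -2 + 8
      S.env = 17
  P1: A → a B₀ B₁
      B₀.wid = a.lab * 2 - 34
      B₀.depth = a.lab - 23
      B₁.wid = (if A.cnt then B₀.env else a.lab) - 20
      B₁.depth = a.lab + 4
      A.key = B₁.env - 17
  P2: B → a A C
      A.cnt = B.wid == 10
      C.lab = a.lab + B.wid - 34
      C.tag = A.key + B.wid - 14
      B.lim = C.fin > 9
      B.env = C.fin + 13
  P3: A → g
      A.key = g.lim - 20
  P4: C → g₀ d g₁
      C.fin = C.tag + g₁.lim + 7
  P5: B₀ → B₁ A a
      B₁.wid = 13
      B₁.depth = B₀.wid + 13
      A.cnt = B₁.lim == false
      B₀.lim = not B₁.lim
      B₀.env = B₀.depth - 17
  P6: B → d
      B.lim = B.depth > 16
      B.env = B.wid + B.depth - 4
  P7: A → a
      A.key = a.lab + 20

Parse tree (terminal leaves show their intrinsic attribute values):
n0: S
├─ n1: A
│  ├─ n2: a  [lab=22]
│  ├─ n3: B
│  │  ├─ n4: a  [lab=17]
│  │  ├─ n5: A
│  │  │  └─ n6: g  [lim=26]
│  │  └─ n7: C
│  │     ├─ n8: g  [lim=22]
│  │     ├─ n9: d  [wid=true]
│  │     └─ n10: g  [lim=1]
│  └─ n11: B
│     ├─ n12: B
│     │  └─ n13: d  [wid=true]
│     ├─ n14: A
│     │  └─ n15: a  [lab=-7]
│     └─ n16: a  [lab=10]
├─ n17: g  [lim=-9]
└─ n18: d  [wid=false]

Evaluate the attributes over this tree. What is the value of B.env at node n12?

1. n1.cnt = true  [true]
2. n2.lab = 22  [terminal]
3. n3.wid = 10  [a.lab * 2 - 34]
4. n3.depth = -1  [a.lab - 23]
5. n4.lab = 17  [terminal]
6. n5.cnt = true  [B.wid == 10]
7. n6.lim = 26  [terminal]
8. n5.key = 6  [g.lim - 20]
9. n7.lab = -7  [a.lab + B.wid - 34]
10. n7.tag = 2  [A.key + B.wid - 14]
11. n8.lim = 22  [terminal]
12. n9.wid = true  [terminal]
13. n10.lim = 1  [terminal]
14. n7.fin = 10  [C.tag + g₁.lim + 7]
15. n3.lim = true  [C.fin > 9]
16. n3.env = 23  [C.fin + 13]
17. n11.wid = 3  [(if A.cnt then B₀.env else a.lab) - 20]
18. n11.depth = 26  [a.lab + 4]
19. n12.wid = 13  [13]
20. n12.depth = 16  [B₀.wid + 13]
21. n13.wid = true  [terminal]
22. n12.lim = false  [B.depth > 16]
23. n12.env = 25  [B.wid + B.depth - 4]
24. n14.cnt = true  [B₁.lim == false]
25. n15.lab = -7  [terminal]
26. n14.key = 13  [a.lab + 20]
27. n16.lab = 10  [terminal]
28. n11.lim = true  [not B₁.lim]
29. n11.env = 9  [B₀.depth - 17]
30. n1.key = -8  [B₁.env - 17]
31. n17.lim = -9  [terminal]
32. n18.wid = false  [terminal]
33. n0.fin = -7  [g.lim + 2]
34. n0.lim = 26  [g.lim * -2 + 8]
35. n0.env = 17  [17]

25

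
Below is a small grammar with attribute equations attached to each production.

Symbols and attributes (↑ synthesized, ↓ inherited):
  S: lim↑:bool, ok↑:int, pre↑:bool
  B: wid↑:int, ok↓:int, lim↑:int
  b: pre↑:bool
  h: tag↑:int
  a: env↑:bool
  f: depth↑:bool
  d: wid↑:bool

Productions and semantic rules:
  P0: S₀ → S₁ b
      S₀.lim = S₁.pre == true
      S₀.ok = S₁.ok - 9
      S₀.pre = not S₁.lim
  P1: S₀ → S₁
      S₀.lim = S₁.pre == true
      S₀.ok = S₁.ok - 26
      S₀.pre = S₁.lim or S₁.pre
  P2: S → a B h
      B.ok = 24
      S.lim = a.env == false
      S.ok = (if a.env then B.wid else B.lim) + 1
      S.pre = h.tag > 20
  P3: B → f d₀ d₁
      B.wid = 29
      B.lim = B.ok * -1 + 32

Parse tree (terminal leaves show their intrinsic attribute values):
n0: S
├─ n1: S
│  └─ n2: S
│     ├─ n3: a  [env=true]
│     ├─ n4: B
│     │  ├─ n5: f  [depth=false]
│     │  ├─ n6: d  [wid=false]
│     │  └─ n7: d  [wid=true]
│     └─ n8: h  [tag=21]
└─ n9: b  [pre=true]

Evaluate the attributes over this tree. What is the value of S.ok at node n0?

1. n3.env = true  [terminal]
2. n4.ok = 24  [24]
3. n5.depth = false  [terminal]
4. n6.wid = false  [terminal]
5. n7.wid = true  [terminal]
6. n4.wid = 29  [29]
7. n4.lim = 8  [B.ok * -1 + 32]
8. n8.tag = 21  [terminal]
9. n2.lim = false  [a.env == false]
10. n2.ok = 30  [(if a.env then B.wid else B.lim) + 1]
11. n2.pre = true  [h.tag > 20]
12. n1.lim = true  [S₁.pre == true]
13. n1.ok = 4  [S₁.ok - 26]
14. n1.pre = true  [S₁.lim or S₁.pre]
15. n9.pre = true  [terminal]
16. n0.lim = true  [S₁.pre == true]
17. n0.ok = -5  [S₁.ok - 9]
18. n0.pre = false  [not S₁.lim]

-5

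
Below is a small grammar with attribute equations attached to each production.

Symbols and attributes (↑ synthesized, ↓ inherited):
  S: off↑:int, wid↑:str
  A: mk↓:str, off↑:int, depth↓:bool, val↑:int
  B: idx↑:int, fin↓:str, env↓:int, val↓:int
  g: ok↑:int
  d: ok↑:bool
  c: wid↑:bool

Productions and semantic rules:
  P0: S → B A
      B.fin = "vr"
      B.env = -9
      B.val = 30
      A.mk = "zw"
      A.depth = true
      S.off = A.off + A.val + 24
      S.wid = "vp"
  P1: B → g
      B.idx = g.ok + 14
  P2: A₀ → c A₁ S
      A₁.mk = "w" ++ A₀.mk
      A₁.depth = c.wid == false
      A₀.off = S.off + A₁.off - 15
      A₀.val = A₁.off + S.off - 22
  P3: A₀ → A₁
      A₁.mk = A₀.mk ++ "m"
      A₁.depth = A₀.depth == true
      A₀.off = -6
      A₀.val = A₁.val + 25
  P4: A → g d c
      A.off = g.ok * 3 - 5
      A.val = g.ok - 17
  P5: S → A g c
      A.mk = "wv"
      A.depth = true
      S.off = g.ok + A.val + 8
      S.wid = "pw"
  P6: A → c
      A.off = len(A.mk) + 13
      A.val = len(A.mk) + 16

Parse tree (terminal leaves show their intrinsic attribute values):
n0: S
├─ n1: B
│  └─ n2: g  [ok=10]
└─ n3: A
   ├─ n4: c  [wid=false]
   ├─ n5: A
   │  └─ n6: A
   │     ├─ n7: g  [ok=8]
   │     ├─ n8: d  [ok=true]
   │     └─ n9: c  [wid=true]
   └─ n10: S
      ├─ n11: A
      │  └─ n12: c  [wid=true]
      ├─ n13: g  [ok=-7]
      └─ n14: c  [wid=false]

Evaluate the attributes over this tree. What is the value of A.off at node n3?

-2

1. n1.fin = "vr"  ["vr"]
2. n1.env = -9  [-9]
3. n1.val = 30  [30]
4. n2.ok = 10  [terminal]
5. n1.idx = 24  [g.ok + 14]
6. n3.mk = "zw"  ["zw"]
7. n3.depth = true  [true]
8. n4.wid = false  [terminal]
9. n5.mk = "wzw"  ["w" ++ A₀.mk]
10. n5.depth = true  [c.wid == false]
11. n6.mk = "wzwm"  [A₀.mk ++ "m"]
12. n6.depth = true  [A₀.depth == true]
13. n7.ok = 8  [terminal]
14. n8.ok = true  [terminal]
15. n9.wid = true  [terminal]
16. n6.off = 19  [g.ok * 3 - 5]
17. n6.val = -9  [g.ok - 17]
18. n5.off = -6  [-6]
19. n5.val = 16  [A₁.val + 25]
20. n11.mk = "wv"  ["wv"]
21. n11.depth = true  [true]
22. n12.wid = true  [terminal]
23. n11.off = 15  [len(A.mk) + 13]
24. n11.val = 18  [len(A.mk) + 16]
25. n13.ok = -7  [terminal]
26. n14.wid = false  [terminal]
27. n10.off = 19  [g.ok + A.val + 8]
28. n10.wid = "pw"  ["pw"]
29. n3.off = -2  [S.off + A₁.off - 15]
30. n3.val = -9  [A₁.off + S.off - 22]
31. n0.off = 13  [A.off + A.val + 24]
32. n0.wid = "vp"  ["vp"]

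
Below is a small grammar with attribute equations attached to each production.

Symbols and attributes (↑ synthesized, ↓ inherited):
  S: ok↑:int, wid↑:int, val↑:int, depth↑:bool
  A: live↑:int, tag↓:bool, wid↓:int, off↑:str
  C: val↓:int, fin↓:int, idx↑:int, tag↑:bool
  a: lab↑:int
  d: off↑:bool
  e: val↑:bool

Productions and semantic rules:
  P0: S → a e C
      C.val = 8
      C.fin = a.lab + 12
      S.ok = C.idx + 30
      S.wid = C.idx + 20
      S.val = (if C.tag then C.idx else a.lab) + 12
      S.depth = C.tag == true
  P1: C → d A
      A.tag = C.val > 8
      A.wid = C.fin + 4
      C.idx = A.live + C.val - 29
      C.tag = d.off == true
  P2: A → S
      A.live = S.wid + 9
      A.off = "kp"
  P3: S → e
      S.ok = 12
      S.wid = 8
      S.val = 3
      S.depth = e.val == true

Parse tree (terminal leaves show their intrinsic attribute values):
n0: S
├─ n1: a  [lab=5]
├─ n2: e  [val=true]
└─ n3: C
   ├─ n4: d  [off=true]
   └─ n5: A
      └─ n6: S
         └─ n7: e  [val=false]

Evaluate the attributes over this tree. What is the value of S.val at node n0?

8

1. n1.lab = 5  [terminal]
2. n2.val = true  [terminal]
3. n3.val = 8  [8]
4. n3.fin = 17  [a.lab + 12]
5. n4.off = true  [terminal]
6. n5.tag = false  [C.val > 8]
7. n5.wid = 21  [C.fin + 4]
8. n7.val = false  [terminal]
9. n6.ok = 12  [12]
10. n6.wid = 8  [8]
11. n6.val = 3  [3]
12. n6.depth = false  [e.val == true]
13. n5.live = 17  [S.wid + 9]
14. n5.off = "kp"  ["kp"]
15. n3.idx = -4  [A.live + C.val - 29]
16. n3.tag = true  [d.off == true]
17. n0.ok = 26  [C.idx + 30]
18. n0.wid = 16  [C.idx + 20]
19. n0.val = 8  [(if C.tag then C.idx else a.lab) + 12]
20. n0.depth = true  [C.tag == true]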